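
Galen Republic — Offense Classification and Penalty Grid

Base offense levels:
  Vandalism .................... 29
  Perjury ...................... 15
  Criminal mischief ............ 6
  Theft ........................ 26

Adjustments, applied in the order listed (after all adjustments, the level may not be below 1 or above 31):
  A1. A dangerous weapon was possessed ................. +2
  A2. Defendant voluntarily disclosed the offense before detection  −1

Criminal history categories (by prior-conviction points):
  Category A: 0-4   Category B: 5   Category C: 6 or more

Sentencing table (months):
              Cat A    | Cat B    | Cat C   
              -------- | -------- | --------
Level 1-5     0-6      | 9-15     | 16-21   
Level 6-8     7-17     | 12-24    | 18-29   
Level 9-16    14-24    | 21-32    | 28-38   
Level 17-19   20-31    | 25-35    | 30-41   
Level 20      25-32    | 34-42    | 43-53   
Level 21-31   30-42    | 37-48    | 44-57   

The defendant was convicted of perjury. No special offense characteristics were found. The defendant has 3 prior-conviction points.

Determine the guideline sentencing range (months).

14-24 months

Base offense level for perjury: 15.
Final offense level: 15.
Criminal history: 3 prior points → Category A (0-4).
Level 15 falls in the 9-16 band.
Grid: Level 9-16 × Category A = 14-24 months.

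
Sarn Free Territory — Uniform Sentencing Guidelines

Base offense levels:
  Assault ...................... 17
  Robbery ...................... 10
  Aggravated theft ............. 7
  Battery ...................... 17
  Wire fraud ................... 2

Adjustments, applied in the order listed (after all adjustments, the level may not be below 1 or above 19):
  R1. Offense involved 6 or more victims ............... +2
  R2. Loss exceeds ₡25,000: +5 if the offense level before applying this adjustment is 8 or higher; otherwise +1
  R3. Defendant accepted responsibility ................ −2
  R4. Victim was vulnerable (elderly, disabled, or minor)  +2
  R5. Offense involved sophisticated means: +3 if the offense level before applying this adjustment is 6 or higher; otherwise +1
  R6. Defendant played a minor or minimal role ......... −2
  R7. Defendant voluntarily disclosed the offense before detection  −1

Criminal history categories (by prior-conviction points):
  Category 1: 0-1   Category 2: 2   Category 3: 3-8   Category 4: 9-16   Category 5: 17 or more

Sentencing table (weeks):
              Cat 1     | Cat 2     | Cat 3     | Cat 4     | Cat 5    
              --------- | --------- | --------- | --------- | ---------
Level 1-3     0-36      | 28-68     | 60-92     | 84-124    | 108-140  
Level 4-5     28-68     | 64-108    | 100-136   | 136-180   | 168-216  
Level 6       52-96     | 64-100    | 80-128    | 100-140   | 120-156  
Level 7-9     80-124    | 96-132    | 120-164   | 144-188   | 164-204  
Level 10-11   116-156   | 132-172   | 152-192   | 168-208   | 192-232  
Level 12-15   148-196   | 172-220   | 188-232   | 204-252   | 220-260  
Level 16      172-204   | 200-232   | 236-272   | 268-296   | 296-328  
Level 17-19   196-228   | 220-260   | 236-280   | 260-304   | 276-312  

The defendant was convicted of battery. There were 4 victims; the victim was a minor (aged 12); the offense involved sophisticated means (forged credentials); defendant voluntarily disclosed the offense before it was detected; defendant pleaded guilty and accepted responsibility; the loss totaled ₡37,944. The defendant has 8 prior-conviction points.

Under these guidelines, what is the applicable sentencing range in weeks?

Base offense level for battery: 17.
R1 does not apply.
R2 applies (level before this adjustment is 17 ≥ 8, so +5): 17 + 5 = 22.
R3 applies: 22 − 2 = 20.
R4 applies: 20 + 2 = 22.
R5 applies (level before this adjustment is 22 ≥ 6, so +3): 22 + 3 = 25.
R6 does not apply.
R7 applies: 25 − 1 = 24.
Level 24 exceeds the maximum of 19; capped at 19.
Final offense level: 19.
Criminal history: 8 prior points → Category 3 (3-8).
Level 19 falls in the 17-19 band.
Grid: Level 17-19 × Category 3 = 236-280 weeks.

236-280 weeks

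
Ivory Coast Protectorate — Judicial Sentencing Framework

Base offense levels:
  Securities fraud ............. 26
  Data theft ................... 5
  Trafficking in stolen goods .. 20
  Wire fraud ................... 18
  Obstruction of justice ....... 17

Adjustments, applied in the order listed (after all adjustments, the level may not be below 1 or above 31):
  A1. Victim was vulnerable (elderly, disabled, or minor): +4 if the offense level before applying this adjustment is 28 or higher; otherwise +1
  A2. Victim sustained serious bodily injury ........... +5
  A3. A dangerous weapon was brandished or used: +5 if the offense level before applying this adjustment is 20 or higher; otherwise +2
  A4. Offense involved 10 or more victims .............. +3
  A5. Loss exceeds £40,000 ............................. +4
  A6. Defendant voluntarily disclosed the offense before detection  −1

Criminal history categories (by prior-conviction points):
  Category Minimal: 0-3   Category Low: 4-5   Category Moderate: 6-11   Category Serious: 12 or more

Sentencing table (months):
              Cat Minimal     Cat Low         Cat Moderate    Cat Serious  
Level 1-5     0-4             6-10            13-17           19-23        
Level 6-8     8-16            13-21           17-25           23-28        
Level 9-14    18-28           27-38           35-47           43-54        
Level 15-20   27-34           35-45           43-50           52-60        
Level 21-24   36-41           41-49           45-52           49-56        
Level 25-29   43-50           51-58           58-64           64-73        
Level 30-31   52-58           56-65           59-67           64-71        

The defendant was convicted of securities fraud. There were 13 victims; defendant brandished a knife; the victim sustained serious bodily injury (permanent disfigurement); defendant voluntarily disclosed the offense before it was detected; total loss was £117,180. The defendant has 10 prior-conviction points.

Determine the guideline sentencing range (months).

59-67 months

Base offense level for securities fraud: 26.
A1 does not apply.
A2 applies: 26 + 5 = 31.
A3 applies (level before this adjustment is 31 ≥ 20, so +5): 31 + 5 = 36.
A4 applies: 36 + 3 = 39.
A5 applies: 39 + 4 = 43.
A6 applies: 43 − 1 = 42.
Level 42 exceeds the maximum of 31; capped at 31.
Final offense level: 31.
Criminal history: 10 prior points → Category Moderate (6-11).
Level 31 falls in the 30-31 band.
Grid: Level 30-31 × Category Moderate = 59-67 months.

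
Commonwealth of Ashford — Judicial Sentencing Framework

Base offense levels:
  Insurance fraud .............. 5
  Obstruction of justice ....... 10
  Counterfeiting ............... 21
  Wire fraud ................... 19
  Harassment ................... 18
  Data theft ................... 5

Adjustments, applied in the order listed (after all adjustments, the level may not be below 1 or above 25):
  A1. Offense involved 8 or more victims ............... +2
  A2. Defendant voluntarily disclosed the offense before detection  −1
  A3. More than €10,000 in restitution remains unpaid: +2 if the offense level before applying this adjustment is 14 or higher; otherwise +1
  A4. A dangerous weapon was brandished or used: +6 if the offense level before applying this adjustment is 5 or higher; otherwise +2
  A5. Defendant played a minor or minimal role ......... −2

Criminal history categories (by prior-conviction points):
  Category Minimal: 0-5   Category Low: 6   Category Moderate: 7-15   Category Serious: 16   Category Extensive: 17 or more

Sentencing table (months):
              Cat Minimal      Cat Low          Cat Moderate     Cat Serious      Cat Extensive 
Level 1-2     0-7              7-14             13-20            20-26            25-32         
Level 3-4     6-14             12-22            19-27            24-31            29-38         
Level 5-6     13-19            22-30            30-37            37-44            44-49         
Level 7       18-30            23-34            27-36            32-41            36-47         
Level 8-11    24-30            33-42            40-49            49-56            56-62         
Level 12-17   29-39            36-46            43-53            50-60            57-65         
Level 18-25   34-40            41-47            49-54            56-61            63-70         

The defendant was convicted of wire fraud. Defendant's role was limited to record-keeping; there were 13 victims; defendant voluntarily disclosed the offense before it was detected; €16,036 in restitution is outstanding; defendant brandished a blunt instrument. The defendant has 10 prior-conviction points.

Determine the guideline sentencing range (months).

Base offense level for wire fraud: 19.
A1 applies: 19 + 2 = 21.
A2 applies: 21 − 1 = 20.
A3 applies (level before this adjustment is 20 ≥ 14, so +2): 20 + 2 = 22.
A4 applies (level before this adjustment is 22 ≥ 5, so +6): 22 + 6 = 28.
A5 applies: 28 − 2 = 26.
Level 26 exceeds the maximum of 25; capped at 25.
Final offense level: 25.
Criminal history: 10 prior points → Category Moderate (7-15).
Level 25 falls in the 18-25 band.
Grid: Level 18-25 × Category Moderate = 49-54 months.

49-54 months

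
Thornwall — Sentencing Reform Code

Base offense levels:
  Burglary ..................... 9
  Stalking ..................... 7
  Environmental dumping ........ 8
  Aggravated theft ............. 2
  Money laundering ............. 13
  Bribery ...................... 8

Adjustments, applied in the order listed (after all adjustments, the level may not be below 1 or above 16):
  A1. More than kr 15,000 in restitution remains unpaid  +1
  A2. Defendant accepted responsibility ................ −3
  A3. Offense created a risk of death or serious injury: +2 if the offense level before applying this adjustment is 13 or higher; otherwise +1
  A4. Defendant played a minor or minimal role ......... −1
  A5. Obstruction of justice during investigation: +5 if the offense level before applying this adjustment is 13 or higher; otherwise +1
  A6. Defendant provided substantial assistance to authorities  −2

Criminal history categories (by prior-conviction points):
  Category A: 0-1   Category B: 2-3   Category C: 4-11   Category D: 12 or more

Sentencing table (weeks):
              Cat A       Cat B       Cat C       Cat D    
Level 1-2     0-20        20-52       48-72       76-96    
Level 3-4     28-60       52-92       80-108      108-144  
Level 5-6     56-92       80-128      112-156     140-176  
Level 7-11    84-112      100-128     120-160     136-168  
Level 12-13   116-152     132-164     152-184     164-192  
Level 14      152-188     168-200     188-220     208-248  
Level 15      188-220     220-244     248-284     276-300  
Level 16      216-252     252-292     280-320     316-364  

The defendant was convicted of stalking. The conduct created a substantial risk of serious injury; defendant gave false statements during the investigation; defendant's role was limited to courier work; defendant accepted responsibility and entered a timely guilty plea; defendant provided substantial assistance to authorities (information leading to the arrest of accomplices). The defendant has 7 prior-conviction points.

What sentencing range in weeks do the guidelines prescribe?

Base offense level for stalking: 7.
A1 does not apply.
A2 applies: 7 − 3 = 4.
A3 applies (level before this adjustment is 4 < 13, so +1): 4 + 1 = 5.
A4 applies: 5 − 1 = 4.
A5 applies (level before this adjustment is 4 < 13, so +1): 4 + 1 = 5.
A6 applies: 5 − 2 = 3.
Final offense level: 3.
Criminal history: 7 prior points → Category C (4-11).
Level 3 falls in the 3-4 band.
Grid: Level 3-4 × Category C = 80-108 weeks.

80-108 weeks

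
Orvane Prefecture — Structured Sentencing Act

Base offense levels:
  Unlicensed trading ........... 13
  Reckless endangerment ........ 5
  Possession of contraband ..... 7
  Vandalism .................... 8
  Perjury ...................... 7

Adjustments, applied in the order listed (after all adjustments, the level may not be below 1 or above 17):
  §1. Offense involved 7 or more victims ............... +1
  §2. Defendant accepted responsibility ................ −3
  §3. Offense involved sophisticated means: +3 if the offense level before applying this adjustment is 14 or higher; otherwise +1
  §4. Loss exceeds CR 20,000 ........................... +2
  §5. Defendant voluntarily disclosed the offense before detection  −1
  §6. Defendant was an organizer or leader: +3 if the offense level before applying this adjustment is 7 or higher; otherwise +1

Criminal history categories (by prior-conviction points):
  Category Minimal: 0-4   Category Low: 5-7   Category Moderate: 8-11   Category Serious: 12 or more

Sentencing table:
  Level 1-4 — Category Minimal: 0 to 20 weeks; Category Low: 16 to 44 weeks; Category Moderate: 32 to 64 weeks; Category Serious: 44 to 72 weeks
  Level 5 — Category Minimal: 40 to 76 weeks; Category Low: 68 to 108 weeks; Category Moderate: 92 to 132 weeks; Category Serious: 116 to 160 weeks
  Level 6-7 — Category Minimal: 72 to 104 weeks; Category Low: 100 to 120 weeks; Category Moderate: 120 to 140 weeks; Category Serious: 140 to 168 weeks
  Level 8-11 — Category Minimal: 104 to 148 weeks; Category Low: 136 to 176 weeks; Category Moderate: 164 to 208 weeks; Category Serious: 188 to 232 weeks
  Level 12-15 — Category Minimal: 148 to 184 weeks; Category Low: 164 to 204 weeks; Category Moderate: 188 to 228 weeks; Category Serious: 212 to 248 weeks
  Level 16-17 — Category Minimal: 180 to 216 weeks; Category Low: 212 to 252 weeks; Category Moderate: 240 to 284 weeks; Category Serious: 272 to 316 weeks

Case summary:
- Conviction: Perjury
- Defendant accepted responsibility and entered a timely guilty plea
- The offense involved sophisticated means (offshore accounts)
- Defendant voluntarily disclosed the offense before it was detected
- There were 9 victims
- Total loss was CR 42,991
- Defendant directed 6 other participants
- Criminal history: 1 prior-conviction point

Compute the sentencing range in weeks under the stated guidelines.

Base offense level for perjury: 7.
§1 applies: 7 + 1 = 8.
§2 applies: 8 − 3 = 5.
§3 applies (level before this adjustment is 5 < 14, so +1): 5 + 1 = 6.
§4 applies: 6 + 2 = 8.
§5 applies: 8 − 1 = 7.
§6 applies (level before this adjustment is 7 ≥ 7, so +3): 7 + 3 = 10.
Final offense level: 10.
Criminal history: 1 prior point → Category Minimal (0-4).
Level 10 falls in the 8-11 band.
Grid: Level 8-11 × Category Minimal = 104-148 weeks.

104-148 weeks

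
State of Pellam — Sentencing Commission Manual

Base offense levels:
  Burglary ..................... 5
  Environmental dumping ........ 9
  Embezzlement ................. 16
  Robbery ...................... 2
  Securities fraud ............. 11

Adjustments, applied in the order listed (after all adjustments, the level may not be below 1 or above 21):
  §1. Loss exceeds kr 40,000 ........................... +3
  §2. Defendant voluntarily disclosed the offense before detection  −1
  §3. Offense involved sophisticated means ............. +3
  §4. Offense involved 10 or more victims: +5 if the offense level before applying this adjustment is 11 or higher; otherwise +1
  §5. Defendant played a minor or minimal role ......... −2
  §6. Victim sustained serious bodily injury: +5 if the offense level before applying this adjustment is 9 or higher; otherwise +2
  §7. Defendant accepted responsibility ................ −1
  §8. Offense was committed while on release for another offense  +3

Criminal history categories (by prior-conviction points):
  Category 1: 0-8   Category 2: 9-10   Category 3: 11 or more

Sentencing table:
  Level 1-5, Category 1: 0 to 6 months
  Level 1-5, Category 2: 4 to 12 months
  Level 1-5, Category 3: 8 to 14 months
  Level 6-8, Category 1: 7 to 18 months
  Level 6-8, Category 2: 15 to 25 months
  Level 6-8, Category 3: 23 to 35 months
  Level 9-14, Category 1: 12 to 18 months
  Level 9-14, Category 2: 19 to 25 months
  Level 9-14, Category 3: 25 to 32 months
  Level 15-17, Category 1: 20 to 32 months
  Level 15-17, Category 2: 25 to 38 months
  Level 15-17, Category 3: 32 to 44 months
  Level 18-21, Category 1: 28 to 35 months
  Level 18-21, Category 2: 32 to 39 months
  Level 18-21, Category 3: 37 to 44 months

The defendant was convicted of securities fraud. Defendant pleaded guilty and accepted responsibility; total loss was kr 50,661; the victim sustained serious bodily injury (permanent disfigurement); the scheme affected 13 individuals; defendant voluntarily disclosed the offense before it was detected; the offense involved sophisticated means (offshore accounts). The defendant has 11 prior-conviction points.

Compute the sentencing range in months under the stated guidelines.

Base offense level for securities fraud: 11.
§1 applies: 11 + 3 = 14.
§2 applies: 14 − 1 = 13.
§3 applies: 13 + 3 = 16.
§4 applies (level before this adjustment is 16 ≥ 11, so +5): 16 + 5 = 21.
§5 does not apply.
§6 applies (level before this adjustment is 21 ≥ 9, so +5): 21 + 5 = 26.
§7 applies: 26 − 1 = 25.
Level 25 exceeds the maximum of 21; capped at 21.
Final offense level: 21.
Criminal history: 11 prior points → Category 3 (11+).
Level 21 falls in the 18-21 band.
Grid: Level 18-21 × Category 3 = 37-44 months.

37-44 months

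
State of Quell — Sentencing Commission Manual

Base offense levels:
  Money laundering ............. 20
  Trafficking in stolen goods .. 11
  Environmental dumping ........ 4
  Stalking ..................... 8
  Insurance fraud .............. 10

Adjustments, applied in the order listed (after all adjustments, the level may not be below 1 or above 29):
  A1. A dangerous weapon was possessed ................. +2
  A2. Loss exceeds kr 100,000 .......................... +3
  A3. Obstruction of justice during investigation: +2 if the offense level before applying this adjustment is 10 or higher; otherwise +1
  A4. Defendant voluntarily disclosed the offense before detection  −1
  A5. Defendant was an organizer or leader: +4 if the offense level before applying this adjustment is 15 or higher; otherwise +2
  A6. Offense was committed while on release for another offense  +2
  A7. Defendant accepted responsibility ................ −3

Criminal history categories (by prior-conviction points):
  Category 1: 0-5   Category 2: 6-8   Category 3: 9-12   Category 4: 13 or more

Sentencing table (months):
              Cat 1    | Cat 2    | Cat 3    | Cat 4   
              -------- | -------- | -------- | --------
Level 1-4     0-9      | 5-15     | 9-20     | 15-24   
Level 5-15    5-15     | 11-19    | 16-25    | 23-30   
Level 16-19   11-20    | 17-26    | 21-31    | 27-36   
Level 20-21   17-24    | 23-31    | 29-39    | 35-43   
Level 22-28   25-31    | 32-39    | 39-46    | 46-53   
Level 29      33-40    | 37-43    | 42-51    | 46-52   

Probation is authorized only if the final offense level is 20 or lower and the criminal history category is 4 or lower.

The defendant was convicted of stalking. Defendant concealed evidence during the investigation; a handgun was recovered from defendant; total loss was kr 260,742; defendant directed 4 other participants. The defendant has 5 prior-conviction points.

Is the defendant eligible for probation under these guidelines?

Base offense level for stalking: 8.
A1 applies: 8 + 2 = 10.
A2 applies: 10 + 3 = 13.
A3 applies (level before this adjustment is 13 ≥ 10, so +2): 13 + 2 = 15.
A4 does not apply.
A5 applies (level before this adjustment is 15 ≥ 15, so +4): 15 + 4 = 19.
Final offense level: 19.
Criminal history: 5 prior points → Category 1 (0-5).
Level 19 falls in the 16-19 band.
Grid: Level 16-19 × Category 1 = 11-20 months.
Probation check: level 19 ≤ 20 and category 1 ≤ 4 → eligible.

Yes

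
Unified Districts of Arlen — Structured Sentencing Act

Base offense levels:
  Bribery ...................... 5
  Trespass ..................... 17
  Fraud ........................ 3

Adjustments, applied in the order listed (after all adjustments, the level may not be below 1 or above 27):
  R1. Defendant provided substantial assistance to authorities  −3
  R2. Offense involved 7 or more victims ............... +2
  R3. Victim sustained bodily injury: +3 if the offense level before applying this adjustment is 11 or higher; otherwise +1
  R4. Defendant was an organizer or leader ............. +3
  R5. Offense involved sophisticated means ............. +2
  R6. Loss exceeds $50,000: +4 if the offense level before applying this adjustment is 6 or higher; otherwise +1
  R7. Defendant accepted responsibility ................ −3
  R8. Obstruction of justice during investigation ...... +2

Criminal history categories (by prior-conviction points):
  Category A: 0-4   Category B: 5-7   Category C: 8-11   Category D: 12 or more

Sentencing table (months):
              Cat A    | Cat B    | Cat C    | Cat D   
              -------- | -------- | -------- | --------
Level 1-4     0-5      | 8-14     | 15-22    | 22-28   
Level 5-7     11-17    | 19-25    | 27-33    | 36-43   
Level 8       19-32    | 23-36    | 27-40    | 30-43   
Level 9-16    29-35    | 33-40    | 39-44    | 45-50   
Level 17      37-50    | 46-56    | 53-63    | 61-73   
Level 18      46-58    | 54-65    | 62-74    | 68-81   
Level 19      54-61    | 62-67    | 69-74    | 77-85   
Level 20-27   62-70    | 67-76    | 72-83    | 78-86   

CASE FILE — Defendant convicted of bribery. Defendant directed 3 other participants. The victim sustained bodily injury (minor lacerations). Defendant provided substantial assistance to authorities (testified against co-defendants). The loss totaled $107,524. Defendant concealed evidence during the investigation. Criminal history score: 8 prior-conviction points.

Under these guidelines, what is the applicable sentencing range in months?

39-44 months

Base offense level for bribery: 5.
R1 applies: 5 − 3 = 2.
R2 does not apply.
R3 applies (level before this adjustment is 2 < 11, so +1): 2 + 1 = 3.
R4 applies: 3 + 3 = 6.
R6 applies (level before this adjustment is 6 ≥ 6, so +4): 6 + 4 = 10.
R8 applies: 10 + 2 = 12.
Final offense level: 12.
Criminal history: 8 prior points → Category C (8-11).
Level 12 falls in the 9-16 band.
Grid: Level 9-16 × Category C = 39-44 months.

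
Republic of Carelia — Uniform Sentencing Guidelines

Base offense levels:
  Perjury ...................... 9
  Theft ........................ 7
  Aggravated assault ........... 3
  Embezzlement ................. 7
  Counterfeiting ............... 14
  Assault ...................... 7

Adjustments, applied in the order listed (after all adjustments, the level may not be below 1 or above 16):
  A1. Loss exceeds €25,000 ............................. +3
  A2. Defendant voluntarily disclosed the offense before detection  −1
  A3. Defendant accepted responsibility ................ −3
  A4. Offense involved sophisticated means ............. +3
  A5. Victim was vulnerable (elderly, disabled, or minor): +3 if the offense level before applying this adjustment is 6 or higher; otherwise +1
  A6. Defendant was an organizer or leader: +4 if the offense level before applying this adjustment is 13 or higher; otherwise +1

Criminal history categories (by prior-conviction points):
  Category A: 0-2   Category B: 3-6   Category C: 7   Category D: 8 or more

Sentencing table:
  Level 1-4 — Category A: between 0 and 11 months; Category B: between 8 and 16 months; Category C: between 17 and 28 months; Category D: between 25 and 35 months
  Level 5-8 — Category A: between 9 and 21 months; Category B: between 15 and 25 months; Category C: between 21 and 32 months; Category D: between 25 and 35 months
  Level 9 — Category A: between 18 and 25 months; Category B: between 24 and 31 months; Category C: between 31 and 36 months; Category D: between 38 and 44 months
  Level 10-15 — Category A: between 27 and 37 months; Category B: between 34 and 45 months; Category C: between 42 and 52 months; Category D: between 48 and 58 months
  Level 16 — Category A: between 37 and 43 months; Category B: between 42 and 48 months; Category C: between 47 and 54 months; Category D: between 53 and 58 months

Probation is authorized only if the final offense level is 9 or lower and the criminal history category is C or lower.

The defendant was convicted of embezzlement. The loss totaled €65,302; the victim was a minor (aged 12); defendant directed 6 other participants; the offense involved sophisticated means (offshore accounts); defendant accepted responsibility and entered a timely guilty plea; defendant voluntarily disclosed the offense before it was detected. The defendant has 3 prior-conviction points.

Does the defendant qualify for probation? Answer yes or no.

No

Base offense level for embezzlement: 7.
A1 applies: 7 + 3 = 10.
A2 applies: 10 − 1 = 9.
A3 applies: 9 − 3 = 6.
A4 applies: 6 + 3 = 9.
A5 applies (level before this adjustment is 9 ≥ 6, so +3): 9 + 3 = 12.
A6 applies (level before this adjustment is 12 < 13, so +1): 12 + 1 = 13.
Final offense level: 13.
Criminal history: 3 prior points → Category B (3-6).
Level 13 falls in the 10-15 band.
Grid: Level 10-15 × Category B = 34-45 months.
Probation check: level 13 > 9 and category B ≤ C → not eligible.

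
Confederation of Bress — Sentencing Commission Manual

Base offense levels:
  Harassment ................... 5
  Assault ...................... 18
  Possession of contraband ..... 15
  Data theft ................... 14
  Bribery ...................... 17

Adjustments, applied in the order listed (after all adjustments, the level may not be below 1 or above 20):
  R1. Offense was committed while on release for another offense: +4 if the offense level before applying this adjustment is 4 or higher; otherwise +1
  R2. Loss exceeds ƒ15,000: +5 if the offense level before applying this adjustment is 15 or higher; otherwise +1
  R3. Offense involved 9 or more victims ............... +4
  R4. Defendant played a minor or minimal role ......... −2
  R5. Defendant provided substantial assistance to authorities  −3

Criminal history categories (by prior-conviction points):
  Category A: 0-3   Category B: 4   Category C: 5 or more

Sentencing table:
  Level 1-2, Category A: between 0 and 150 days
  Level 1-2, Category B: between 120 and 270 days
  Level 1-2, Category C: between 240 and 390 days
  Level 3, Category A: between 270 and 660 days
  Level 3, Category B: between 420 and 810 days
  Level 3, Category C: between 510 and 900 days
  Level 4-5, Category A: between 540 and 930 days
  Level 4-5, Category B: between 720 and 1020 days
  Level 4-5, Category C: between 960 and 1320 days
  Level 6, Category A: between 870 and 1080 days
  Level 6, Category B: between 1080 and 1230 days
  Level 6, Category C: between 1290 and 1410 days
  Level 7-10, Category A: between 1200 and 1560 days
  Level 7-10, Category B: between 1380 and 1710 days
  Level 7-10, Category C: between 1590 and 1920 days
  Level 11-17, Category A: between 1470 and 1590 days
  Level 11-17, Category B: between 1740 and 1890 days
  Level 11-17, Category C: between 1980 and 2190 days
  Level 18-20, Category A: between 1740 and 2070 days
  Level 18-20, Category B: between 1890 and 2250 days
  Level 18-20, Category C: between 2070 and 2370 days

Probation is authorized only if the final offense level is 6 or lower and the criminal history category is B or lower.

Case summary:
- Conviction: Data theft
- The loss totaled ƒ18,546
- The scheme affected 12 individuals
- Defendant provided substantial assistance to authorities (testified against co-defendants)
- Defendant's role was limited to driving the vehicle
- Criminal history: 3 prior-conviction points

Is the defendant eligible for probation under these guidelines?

Base offense level for data theft: 14.
R1 does not apply.
R2 applies (level before this adjustment is 14 < 15, so +1): 14 + 1 = 15.
R3 applies: 15 + 4 = 19.
R4 applies: 19 − 2 = 17.
R5 applies: 17 − 3 = 14.
Final offense level: 14.
Criminal history: 3 prior points → Category A (0-3).
Level 14 falls in the 11-17 band.
Grid: Level 11-17 × Category A = 1470-1590 days.
Probation check: level 14 > 6 and category A ≤ B → not eligible.

No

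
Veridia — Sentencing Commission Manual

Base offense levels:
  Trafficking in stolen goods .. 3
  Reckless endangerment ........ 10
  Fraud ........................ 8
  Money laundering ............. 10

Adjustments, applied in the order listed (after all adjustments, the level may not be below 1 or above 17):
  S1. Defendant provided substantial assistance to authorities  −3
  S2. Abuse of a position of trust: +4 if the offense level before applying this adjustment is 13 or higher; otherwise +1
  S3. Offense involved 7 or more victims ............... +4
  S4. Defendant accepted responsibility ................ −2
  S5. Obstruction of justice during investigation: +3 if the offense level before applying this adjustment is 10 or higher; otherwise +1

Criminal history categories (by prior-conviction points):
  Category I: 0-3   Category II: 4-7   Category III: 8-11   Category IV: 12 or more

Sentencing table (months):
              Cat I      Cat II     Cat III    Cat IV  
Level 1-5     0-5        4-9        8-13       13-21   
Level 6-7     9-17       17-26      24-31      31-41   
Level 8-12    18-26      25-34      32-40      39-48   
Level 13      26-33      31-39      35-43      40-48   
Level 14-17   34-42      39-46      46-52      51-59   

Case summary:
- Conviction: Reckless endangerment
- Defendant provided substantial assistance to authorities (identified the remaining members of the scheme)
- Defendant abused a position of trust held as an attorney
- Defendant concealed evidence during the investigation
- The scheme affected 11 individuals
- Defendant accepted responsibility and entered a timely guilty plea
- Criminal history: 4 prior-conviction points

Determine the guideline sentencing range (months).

Base offense level for reckless endangerment: 10.
S1 applies: 10 − 3 = 7.
S2 applies (level before this adjustment is 7 < 13, so +1): 7 + 1 = 8.
S3 applies: 8 + 4 = 12.
S4 applies: 12 − 2 = 10.
S5 applies (level before this adjustment is 10 ≥ 10, so +3): 10 + 3 = 13.
Final offense level: 13.
Criminal history: 4 prior points → Category II (4-7).
Level 13 falls in the 13 band.
Grid: Level 13 × Category II = 31-39 months.

31-39 months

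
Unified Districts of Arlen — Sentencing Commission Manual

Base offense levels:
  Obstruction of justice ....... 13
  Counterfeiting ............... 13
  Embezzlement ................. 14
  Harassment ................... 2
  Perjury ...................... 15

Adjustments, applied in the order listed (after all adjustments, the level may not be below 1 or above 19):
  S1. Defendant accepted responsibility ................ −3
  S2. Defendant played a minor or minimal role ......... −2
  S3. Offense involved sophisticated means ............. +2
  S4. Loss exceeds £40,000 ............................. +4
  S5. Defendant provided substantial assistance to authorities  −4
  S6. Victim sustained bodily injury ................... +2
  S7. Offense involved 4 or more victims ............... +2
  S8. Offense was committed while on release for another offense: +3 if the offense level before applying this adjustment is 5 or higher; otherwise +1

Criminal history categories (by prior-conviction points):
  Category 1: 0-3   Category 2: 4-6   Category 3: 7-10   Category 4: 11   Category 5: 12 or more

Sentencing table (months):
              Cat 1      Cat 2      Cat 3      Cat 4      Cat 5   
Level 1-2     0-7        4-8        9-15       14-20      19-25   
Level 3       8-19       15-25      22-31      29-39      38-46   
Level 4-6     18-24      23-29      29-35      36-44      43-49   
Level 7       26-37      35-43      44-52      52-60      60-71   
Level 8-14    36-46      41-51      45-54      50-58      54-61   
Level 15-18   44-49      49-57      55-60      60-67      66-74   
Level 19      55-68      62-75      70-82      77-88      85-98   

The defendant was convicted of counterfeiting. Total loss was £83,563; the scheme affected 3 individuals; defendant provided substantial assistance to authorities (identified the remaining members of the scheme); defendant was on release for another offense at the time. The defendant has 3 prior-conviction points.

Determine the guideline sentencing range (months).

44-49 months

Base offense level for counterfeiting: 13.
S3 does not apply.
S4 applies: 13 + 4 = 17.
S5 applies: 17 − 4 = 13.
S6 does not apply.
S7 does not apply.
S8 applies (level before this adjustment is 13 ≥ 5, so +3): 13 + 3 = 16.
Final offense level: 16.
Criminal history: 3 prior points → Category 1 (0-3).
Level 16 falls in the 15-18 band.
Grid: Level 15-18 × Category 1 = 44-49 months.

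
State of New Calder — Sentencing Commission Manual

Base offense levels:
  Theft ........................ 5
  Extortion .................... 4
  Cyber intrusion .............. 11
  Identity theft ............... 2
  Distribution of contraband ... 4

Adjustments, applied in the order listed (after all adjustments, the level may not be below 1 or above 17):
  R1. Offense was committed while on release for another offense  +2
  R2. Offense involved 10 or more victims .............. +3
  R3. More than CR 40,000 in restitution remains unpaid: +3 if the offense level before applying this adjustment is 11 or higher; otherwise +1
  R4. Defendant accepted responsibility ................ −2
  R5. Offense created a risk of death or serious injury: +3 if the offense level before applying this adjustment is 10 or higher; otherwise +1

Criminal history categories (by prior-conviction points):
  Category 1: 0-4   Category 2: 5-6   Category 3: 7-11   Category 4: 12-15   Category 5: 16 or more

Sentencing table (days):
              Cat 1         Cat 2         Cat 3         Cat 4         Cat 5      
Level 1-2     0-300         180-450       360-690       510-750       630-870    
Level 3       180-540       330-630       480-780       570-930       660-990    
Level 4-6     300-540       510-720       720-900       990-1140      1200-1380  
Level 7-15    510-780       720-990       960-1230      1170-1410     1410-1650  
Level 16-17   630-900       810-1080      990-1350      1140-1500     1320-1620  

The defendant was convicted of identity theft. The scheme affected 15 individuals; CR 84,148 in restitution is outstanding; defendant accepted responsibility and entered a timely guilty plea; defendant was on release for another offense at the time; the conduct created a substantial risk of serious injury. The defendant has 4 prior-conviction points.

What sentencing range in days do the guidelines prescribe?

510-780 days

Base offense level for identity theft: 2.
R1 applies: 2 + 2 = 4.
R2 applies: 4 + 3 = 7.
R3 applies (level before this adjustment is 7 < 11, so +1): 7 + 1 = 8.
R4 applies: 8 − 2 = 6.
R5 applies (level before this adjustment is 6 < 10, so +1): 6 + 1 = 7.
Final offense level: 7.
Criminal history: 4 prior points → Category 1 (0-4).
Level 7 falls in the 7-15 band.
Grid: Level 7-15 × Category 1 = 510-780 days.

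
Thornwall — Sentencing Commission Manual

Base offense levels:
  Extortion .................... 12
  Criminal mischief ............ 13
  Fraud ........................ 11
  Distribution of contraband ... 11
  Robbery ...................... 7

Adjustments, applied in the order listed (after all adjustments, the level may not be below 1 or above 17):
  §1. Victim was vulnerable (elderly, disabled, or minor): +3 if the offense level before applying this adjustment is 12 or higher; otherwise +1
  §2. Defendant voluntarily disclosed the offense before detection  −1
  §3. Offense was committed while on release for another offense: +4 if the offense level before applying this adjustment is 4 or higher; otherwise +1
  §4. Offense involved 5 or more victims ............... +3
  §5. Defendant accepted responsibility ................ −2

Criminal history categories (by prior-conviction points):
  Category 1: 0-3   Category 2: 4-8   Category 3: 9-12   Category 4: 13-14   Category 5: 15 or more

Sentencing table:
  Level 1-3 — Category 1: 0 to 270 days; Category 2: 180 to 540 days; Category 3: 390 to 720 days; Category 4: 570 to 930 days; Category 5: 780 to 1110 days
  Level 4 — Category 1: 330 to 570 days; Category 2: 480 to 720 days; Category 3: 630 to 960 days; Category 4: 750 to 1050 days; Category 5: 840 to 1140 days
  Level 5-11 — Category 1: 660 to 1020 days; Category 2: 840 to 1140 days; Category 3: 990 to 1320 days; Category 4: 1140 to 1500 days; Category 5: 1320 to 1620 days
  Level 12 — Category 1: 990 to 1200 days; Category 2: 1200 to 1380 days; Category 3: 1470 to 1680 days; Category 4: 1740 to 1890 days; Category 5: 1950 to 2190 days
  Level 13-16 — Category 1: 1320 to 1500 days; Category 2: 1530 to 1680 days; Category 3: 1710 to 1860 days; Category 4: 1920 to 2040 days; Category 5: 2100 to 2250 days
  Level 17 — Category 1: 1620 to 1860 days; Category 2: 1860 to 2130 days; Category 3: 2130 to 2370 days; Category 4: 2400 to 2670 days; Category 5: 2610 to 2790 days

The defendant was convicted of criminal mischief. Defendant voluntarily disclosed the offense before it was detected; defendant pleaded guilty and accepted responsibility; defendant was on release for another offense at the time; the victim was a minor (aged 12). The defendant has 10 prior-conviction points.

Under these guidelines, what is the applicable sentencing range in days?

2130-2370 days

Base offense level for criminal mischief: 13.
§1 applies (level before this adjustment is 13 ≥ 12, so +3): 13 + 3 = 16.
§2 applies: 16 − 1 = 15.
§3 applies (level before this adjustment is 15 ≥ 4, so +4): 15 + 4 = 19.
§5 applies: 19 − 2 = 17.
Final offense level: 17.
Criminal history: 10 prior points → Category 3 (9-12).
Level 17 falls in the 17 band.
Grid: Level 17 × Category 3 = 2130-2370 days.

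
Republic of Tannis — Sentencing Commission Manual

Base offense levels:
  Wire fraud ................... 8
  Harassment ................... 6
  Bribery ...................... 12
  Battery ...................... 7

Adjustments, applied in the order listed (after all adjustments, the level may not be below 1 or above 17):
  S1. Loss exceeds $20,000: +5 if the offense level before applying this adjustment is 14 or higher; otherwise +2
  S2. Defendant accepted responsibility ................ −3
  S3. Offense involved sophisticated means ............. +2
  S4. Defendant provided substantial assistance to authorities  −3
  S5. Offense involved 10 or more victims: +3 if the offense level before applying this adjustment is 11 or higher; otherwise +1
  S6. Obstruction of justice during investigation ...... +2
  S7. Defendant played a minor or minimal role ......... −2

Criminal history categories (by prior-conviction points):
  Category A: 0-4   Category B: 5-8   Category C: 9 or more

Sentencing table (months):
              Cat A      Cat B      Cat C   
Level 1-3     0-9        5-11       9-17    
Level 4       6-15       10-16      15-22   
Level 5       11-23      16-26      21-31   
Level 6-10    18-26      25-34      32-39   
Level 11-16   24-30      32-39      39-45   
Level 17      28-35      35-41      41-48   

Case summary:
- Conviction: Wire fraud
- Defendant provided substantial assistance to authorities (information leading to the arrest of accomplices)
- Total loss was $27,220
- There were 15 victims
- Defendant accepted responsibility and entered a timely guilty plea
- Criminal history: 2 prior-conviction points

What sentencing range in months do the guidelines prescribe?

11-23 months

Base offense level for wire fraud: 8.
S1 applies (level before this adjustment is 8 < 14, so +2): 8 + 2 = 10.
S2 applies: 10 − 3 = 7.
S3 does not apply.
S4 applies: 7 − 3 = 4.
S5 applies (level before this adjustment is 4 < 11, so +1): 4 + 1 = 5.
S6 does not apply.
Final offense level: 5.
Criminal history: 2 prior points → Category A (0-4).
Level 5 falls in the 5 band.
Grid: Level 5 × Category A = 11-23 months.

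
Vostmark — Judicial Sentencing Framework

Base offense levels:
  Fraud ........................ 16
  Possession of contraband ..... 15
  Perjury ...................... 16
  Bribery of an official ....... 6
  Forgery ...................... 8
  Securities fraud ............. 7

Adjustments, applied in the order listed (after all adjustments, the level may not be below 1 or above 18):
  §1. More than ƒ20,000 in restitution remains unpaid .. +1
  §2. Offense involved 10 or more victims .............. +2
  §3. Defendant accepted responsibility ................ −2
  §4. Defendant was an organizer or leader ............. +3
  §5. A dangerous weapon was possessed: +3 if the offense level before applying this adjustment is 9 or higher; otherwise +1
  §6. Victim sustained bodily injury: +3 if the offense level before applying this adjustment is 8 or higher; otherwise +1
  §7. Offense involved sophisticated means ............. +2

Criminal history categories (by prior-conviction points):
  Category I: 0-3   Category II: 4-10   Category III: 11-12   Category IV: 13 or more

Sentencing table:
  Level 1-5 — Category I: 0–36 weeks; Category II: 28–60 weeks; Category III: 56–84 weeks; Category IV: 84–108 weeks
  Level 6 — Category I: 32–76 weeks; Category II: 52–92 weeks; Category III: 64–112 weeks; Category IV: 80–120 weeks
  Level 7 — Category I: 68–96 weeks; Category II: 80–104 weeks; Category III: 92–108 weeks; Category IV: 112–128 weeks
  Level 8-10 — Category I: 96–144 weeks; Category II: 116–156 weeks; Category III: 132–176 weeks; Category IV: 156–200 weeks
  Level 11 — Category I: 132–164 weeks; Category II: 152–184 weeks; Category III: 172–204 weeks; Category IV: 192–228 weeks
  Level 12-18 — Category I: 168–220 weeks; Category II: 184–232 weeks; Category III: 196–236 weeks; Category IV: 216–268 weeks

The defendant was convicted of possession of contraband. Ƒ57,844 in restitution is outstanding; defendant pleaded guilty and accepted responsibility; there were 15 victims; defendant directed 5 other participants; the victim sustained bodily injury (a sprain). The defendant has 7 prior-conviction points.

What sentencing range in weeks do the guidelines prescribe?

184-232 weeks

Base offense level for possession of contraband: 15.
§1 applies: 15 + 1 = 16.
§2 applies: 16 + 2 = 18.
§3 applies: 18 − 2 = 16.
§4 applies: 16 + 3 = 19.
§5 does not apply.
§6 applies (level before this adjustment is 19 ≥ 8, so +3): 19 + 3 = 22.
Level 22 exceeds the maximum of 18; capped at 18.
Final offense level: 18.
Criminal history: 7 prior points → Category II (4-10).
Level 18 falls in the 12-18 band.
Grid: Level 12-18 × Category II = 184-232 weeks.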